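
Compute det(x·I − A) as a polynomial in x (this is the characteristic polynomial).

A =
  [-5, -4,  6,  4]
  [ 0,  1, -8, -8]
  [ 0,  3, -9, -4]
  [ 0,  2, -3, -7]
x^4 + 20*x^3 + 150*x^2 + 500*x + 625

Expanding det(x·I − A) (e.g. by cofactor expansion or by noting that A is similar to its Jordan form J, which has the same characteristic polynomial as A) gives
  χ_A(x) = x^4 + 20*x^3 + 150*x^2 + 500*x + 625
which factors as (x + 5)^4. The eigenvalues (with algebraic multiplicities) are λ = -5 with multiplicity 4.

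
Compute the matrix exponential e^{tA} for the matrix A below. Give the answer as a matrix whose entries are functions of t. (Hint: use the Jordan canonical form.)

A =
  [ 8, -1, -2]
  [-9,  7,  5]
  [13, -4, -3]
e^{tA} =
  [-t^2*exp(4*t)/2 + 4*t*exp(4*t) + exp(4*t), t^2*exp(4*t)/2 - t*exp(4*t), t^2*exp(4*t)/2 - 2*t*exp(4*t)]
  [t^2*exp(4*t) - 9*t*exp(4*t), -t^2*exp(4*t) + 3*t*exp(4*t) + exp(4*t), -t^2*exp(4*t) + 5*t*exp(4*t)]
  [-3*t^2*exp(4*t)/2 + 13*t*exp(4*t), 3*t^2*exp(4*t)/2 - 4*t*exp(4*t), 3*t^2*exp(4*t)/2 - 7*t*exp(4*t) + exp(4*t)]

Strategy: write A = P · J · P⁻¹ where J is a Jordan canonical form, so e^{tA} = P · e^{tJ} · P⁻¹, and e^{tJ} can be computed block-by-block.

A has Jordan form
J =
  [4, 1, 0]
  [0, 4, 1]
  [0, 0, 4]
(up to reordering of blocks).

Per-block formulas:
  For a 3×3 Jordan block J_3(4): exp(t · J_3(4)) = e^(4t)·(I + t·N + (t^2/2)·N^2), where N is the 3×3 nilpotent shift.

After assembling e^{tJ} and conjugating by P, we get:

e^{tA} =
  [-t^2*exp(4*t)/2 + 4*t*exp(4*t) + exp(4*t), t^2*exp(4*t)/2 - t*exp(4*t), t^2*exp(4*t)/2 - 2*t*exp(4*t)]
  [t^2*exp(4*t) - 9*t*exp(4*t), -t^2*exp(4*t) + 3*t*exp(4*t) + exp(4*t), -t^2*exp(4*t) + 5*t*exp(4*t)]
  [-3*t^2*exp(4*t)/2 + 13*t*exp(4*t), 3*t^2*exp(4*t)/2 - 4*t*exp(4*t), 3*t^2*exp(4*t)/2 - 7*t*exp(4*t) + exp(4*t)]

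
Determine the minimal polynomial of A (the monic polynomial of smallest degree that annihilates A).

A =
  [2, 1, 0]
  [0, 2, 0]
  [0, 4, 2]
x^2 - 4*x + 4

The characteristic polynomial is χ_A(x) = (x - 2)^3, so the eigenvalues are known. The minimal polynomial is
  m_A(x) = Π_λ (x − λ)^{k_λ}
where k_λ is the size of the *largest* Jordan block for λ (equivalently, the smallest k with (A − λI)^k v = 0 for every generalised eigenvector v of λ).

  λ = 2: largest Jordan block has size 2, contributing (x − 2)^2

So m_A(x) = (x - 2)^2 = x^2 - 4*x + 4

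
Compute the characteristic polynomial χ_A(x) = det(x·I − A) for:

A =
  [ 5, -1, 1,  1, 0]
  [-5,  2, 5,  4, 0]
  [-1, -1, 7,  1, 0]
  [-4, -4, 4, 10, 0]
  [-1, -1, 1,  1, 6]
x^5 - 30*x^4 + 360*x^3 - 2160*x^2 + 6480*x - 7776

Expanding det(x·I − A) (e.g. by cofactor expansion or by noting that A is similar to its Jordan form J, which has the same characteristic polynomial as A) gives
  χ_A(x) = x^5 - 30*x^4 + 360*x^3 - 2160*x^2 + 6480*x - 7776
which factors as (x - 6)^5. The eigenvalues (with algebraic multiplicities) are λ = 6 with multiplicity 5.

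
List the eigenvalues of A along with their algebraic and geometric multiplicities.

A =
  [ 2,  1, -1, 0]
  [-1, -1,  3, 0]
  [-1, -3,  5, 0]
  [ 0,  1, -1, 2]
λ = 2: alg = 4, geom = 2

Step 1 — factor the characteristic polynomial to read off the algebraic multiplicities:
  χ_A(x) = (x - 2)^4

Step 2 — compute geometric multiplicities via the rank-nullity identity g(λ) = n − rank(A − λI):
  rank(A − (2)·I) = 2, so dim ker(A − (2)·I) = n − 2 = 2

Summary:
  λ = 2: algebraic multiplicity = 4, geometric multiplicity = 2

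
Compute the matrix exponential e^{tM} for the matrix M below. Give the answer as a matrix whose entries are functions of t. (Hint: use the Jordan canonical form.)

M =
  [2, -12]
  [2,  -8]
e^{tM} =
  [3*exp(-2*t) - 2*exp(-4*t), -6*exp(-2*t) + 6*exp(-4*t)]
  [exp(-2*t) - exp(-4*t), -2*exp(-2*t) + 3*exp(-4*t)]

Strategy: write M = P · J · P⁻¹ where J is a Jordan canonical form, so e^{tM} = P · e^{tJ} · P⁻¹, and e^{tJ} can be computed block-by-block.

M has Jordan form
J =
  [-4,  0]
  [ 0, -2]
(up to reordering of blocks).

Per-block formulas:
  For a 1×1 block at λ = -2: exp(t · [-2]) = [e^(-2t)].
  For a 1×1 block at λ = -4: exp(t · [-4]) = [e^(-4t)].

After assembling e^{tJ} and conjugating by P, we get:

e^{tM} =
  [3*exp(-2*t) - 2*exp(-4*t), -6*exp(-2*t) + 6*exp(-4*t)]
  [exp(-2*t) - exp(-4*t), -2*exp(-2*t) + 3*exp(-4*t)]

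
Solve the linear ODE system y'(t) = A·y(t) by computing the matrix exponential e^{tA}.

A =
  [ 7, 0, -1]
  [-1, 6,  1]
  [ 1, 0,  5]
e^{tA} =
  [t*exp(6*t) + exp(6*t), 0, -t*exp(6*t)]
  [-t*exp(6*t), exp(6*t), t*exp(6*t)]
  [t*exp(6*t), 0, -t*exp(6*t) + exp(6*t)]

Strategy: write A = P · J · P⁻¹ where J is a Jordan canonical form, so e^{tA} = P · e^{tJ} · P⁻¹, and e^{tJ} can be computed block-by-block.

A has Jordan form
J =
  [6, 1, 0]
  [0, 6, 0]
  [0, 0, 6]
(up to reordering of blocks).

Per-block formulas:
  For a 2×2 Jordan block J_2(6): exp(t · J_2(6)) = e^(6t)·(I + t·N), where N is the 2×2 nilpotent shift.
  For a 1×1 block at λ = 6: exp(t · [6]) = [e^(6t)].

After assembling e^{tJ} and conjugating by P, we get:

e^{tA} =
  [t*exp(6*t) + exp(6*t), 0, -t*exp(6*t)]
  [-t*exp(6*t), exp(6*t), t*exp(6*t)]
  [t*exp(6*t), 0, -t*exp(6*t) + exp(6*t)]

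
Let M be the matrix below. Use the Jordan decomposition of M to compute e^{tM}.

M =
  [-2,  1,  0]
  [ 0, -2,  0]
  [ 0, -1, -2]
e^{tM} =
  [exp(-2*t), t*exp(-2*t), 0]
  [0, exp(-2*t), 0]
  [0, -t*exp(-2*t), exp(-2*t)]

Strategy: write M = P · J · P⁻¹ where J is a Jordan canonical form, so e^{tM} = P · e^{tJ} · P⁻¹, and e^{tJ} can be computed block-by-block.

M has Jordan form
J =
  [-2,  1,  0]
  [ 0, -2,  0]
  [ 0,  0, -2]
(up to reordering of blocks).

Per-block formulas:
  For a 1×1 block at λ = -2: exp(t · [-2]) = [e^(-2t)].
  For a 2×2 Jordan block J_2(-2): exp(t · J_2(-2)) = e^(-2t)·(I + t·N), where N is the 2×2 nilpotent shift.

After assembling e^{tJ} and conjugating by P, we get:

e^{tM} =
  [exp(-2*t), t*exp(-2*t), 0]
  [0, exp(-2*t), 0]
  [0, -t*exp(-2*t), exp(-2*t)]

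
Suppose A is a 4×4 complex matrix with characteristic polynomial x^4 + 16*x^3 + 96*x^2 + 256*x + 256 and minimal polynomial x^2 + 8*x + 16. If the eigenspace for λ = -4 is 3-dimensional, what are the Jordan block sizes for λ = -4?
Block sizes for λ = -4: [2, 1, 1]

Step 1 — from the characteristic polynomial, algebraic multiplicity of λ = -4 is 4. From dim ker(A − (-4)·I) = 3, there are exactly 3 Jordan blocks for λ = -4.
Step 2 — from the minimal polynomial, the factor (x + 4)^2 tells us the largest block for λ = -4 has size 2.
Step 3 — with total size 4, 3 blocks, and largest block 2, the block sizes (in nonincreasing order) are [2, 1, 1].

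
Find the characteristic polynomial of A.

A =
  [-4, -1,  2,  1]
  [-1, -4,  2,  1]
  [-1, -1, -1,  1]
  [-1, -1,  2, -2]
x^4 + 11*x^3 + 45*x^2 + 81*x + 54

Expanding det(x·I − A) (e.g. by cofactor expansion or by noting that A is similar to its Jordan form J, which has the same characteristic polynomial as A) gives
  χ_A(x) = x^4 + 11*x^3 + 45*x^2 + 81*x + 54
which factors as (x + 2)*(x + 3)^3. The eigenvalues (with algebraic multiplicities) are λ = -3 with multiplicity 3, λ = -2 with multiplicity 1.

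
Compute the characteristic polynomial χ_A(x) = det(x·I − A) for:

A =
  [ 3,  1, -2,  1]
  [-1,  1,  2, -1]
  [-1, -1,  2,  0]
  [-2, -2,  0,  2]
x^4 - 8*x^3 + 24*x^2 - 32*x + 16

Expanding det(x·I − A) (e.g. by cofactor expansion or by noting that A is similar to its Jordan form J, which has the same characteristic polynomial as A) gives
  χ_A(x) = x^4 - 8*x^3 + 24*x^2 - 32*x + 16
which factors as (x - 2)^4. The eigenvalues (with algebraic multiplicities) are λ = 2 with multiplicity 4.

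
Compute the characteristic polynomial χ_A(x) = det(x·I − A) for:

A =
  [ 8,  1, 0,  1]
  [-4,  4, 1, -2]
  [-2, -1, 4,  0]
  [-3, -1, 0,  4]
x^4 - 20*x^3 + 150*x^2 - 500*x + 625

Expanding det(x·I − A) (e.g. by cofactor expansion or by noting that A is similar to its Jordan form J, which has the same characteristic polynomial as A) gives
  χ_A(x) = x^4 - 20*x^3 + 150*x^2 - 500*x + 625
which factors as (x - 5)^4. The eigenvalues (with algebraic multiplicities) are λ = 5 with multiplicity 4.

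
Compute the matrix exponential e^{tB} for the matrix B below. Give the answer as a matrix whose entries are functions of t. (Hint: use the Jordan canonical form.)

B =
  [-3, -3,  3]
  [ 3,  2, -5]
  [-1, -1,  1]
e^{tB} =
  [-3*t^2/2 - 3*t + 1, -3*t, 9*t^2/2 + 3*t]
  [t^2 + 3*t, 2*t + 1, -3*t^2 - 5*t]
  [-t^2/2 - t, -t, 3*t^2/2 + t + 1]

Strategy: write B = P · J · P⁻¹ where J is a Jordan canonical form, so e^{tB} = P · e^{tJ} · P⁻¹, and e^{tJ} can be computed block-by-block.

B has Jordan form
J =
  [0, 1, 0]
  [0, 0, 1]
  [0, 0, 0]
(up to reordering of blocks).

Per-block formulas:
  For a 3×3 Jordan block J_3(0): exp(t · J_3(0)) = e^(0t)·(I + t·N + (t^2/2)·N^2), where N is the 3×3 nilpotent shift.

After assembling e^{tJ} and conjugating by P, we get:

e^{tB} =
  [-3*t^2/2 - 3*t + 1, -3*t, 9*t^2/2 + 3*t]
  [t^2 + 3*t, 2*t + 1, -3*t^2 - 5*t]
  [-t^2/2 - t, -t, 3*t^2/2 + t + 1]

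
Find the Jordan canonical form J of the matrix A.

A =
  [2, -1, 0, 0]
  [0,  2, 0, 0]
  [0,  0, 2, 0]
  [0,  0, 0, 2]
J_2(2) ⊕ J_1(2) ⊕ J_1(2)

The characteristic polynomial is
  det(x·I − A) = x^4 - 8*x^3 + 24*x^2 - 32*x + 16 = (x - 2)^4

Eigenvalues and multiplicities (the geometric multiplicity of λ is n − rank(A − λI), which equals the number of Jordan blocks for λ):
  λ = 2: algebraic multiplicity = 4, geometric multiplicity = 3

Determining the block sizes for each eigenvalue:
  λ = 2: 3 blocks summing to 4 forces exactly one block of size 2 and the rest size 1 → block sizes [2, 1, 1]

Assembling the blocks gives a Jordan form
J =
  [2, 1, 0, 0]
  [0, 2, 0, 0]
  [0, 0, 2, 0]
  [0, 0, 0, 2]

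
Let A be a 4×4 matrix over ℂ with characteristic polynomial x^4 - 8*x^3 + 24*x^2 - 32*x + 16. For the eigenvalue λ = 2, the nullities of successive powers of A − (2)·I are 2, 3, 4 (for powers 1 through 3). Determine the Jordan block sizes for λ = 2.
Block sizes for λ = 2: [3, 1]

From the dimensions of kernels of powers, the number of Jordan blocks of size at least j is d_j − d_{j−1} where d_j = dim ker(N^j) (with d_0 = 0). Computing the differences gives [2, 1, 1].
The number of blocks of size exactly k is (#blocks of size ≥ k) − (#blocks of size ≥ k + 1), so the partition is: 1 block(s) of size 1, 1 block(s) of size 3.
In nonincreasing order the block sizes are [3, 1].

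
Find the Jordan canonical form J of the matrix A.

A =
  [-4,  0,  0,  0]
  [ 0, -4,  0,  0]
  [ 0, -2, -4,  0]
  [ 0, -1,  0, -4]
J_2(-4) ⊕ J_1(-4) ⊕ J_1(-4)

The characteristic polynomial is
  det(x·I − A) = x^4 + 16*x^3 + 96*x^2 + 256*x + 256 = (x + 4)^4

Eigenvalues and multiplicities (the geometric multiplicity of λ is n − rank(A − λI), which equals the number of Jordan blocks for λ):
  λ = -4: algebraic multiplicity = 4, geometric multiplicity = 3

Determining the block sizes for each eigenvalue:
  λ = -4: 3 blocks summing to 4 forces exactly one block of size 2 and the rest size 1 → block sizes [2, 1, 1]

Assembling the blocks gives a Jordan form
J =
  [-4,  1,  0,  0]
  [ 0, -4,  0,  0]
  [ 0,  0, -4,  0]
  [ 0,  0,  0, -4]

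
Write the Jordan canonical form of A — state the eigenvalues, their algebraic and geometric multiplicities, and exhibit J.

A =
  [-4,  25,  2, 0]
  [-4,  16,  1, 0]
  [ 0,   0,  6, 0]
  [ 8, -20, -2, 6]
J_3(6) ⊕ J_1(6)

The characteristic polynomial is
  det(x·I − A) = x^4 - 24*x^3 + 216*x^2 - 864*x + 1296 = (x - 6)^4

Eigenvalues and multiplicities (the geometric multiplicity of λ is n − rank(A − λI), which equals the number of Jordan blocks for λ):
  λ = 6: algebraic multiplicity = 4, geometric multiplicity = 2

Determining the block sizes for each eigenvalue:
  λ = 6: with am = 4 and gm = 2, the partition is not yet determined (e.g. several partitions of 4 into 2 parts exist). Let N = A − (6)·I. Computing rank(N^1) = 2, rank(N^2) = 1, rank(N^3) = 0; the number of blocks of size ≥ j is rank(N^{j−1}) − rank(N^j), giving [2, 1, 1]. So we have 1 block(s) of size 3, 1 block(s) of size 1 → block sizes [3, 1]

Assembling the blocks gives a Jordan form
J =
  [6, 1, 0, 0]
  [0, 6, 1, 0]
  [0, 0, 6, 0]
  [0, 0, 0, 6]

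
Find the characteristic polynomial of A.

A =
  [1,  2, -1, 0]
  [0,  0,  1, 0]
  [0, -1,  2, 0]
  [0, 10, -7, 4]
x^4 - 7*x^3 + 15*x^2 - 13*x + 4

Expanding det(x·I − A) (e.g. by cofactor expansion or by noting that A is similar to its Jordan form J, which has the same characteristic polynomial as A) gives
  χ_A(x) = x^4 - 7*x^3 + 15*x^2 - 13*x + 4
which factors as (x - 4)*(x - 1)^3. The eigenvalues (with algebraic multiplicities) are λ = 1 with multiplicity 3, λ = 4 with multiplicity 1.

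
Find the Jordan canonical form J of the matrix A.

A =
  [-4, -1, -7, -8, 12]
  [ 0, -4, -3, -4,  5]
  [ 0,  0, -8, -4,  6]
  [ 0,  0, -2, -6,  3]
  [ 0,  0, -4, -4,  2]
J_3(-4) ⊕ J_2(-4)

The characteristic polynomial is
  det(x·I − A) = x^5 + 20*x^4 + 160*x^3 + 640*x^2 + 1280*x + 1024 = (x + 4)^5

Eigenvalues and multiplicities (the geometric multiplicity of λ is n − rank(A − λI), which equals the number of Jordan blocks for λ):
  λ = -4: algebraic multiplicity = 5, geometric multiplicity = 2

Determining the block sizes for each eigenvalue:
  λ = -4: with am = 5 and gm = 2, the partition is not yet determined (e.g. several partitions of 5 into 2 parts exist). Let N = A − (-4)·I. Computing rank(N^1) = 3, rank(N^2) = 1, rank(N^3) = 0; the number of blocks of size ≥ j is rank(N^{j−1}) − rank(N^j), giving [2, 2, 1]. So we have 1 block(s) of size 3, 1 block(s) of size 2 → block sizes [3, 2]

Assembling the blocks gives a Jordan form
J =
  [-4,  1,  0,  0,  0]
  [ 0, -4,  1,  0,  0]
  [ 0,  0, -4,  0,  0]
  [ 0,  0,  0, -4,  1]
  [ 0,  0,  0,  0, -4]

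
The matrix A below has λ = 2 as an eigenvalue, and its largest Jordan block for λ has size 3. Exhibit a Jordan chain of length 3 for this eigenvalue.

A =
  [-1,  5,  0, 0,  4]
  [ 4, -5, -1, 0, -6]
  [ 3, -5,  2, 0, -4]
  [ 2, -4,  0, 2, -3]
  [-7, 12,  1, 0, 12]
A Jordan chain for λ = 2 of length 3:
v_1 = (1, -1, -1, -1, 2)ᵀ
v_2 = (-3, 4, 3, 2, -7)ᵀ
v_3 = (1, 0, 0, 0, 0)ᵀ

Let N = A − (2)·I. We want v_3 with N^3 v_3 = 0 but N^2 v_3 ≠ 0; then v_{j-1} := N · v_j for j = 3, …, 2.

Pick v_3 = (1, 0, 0, 0, 0)ᵀ.
Then v_2 = N · v_3 = (-3, 4, 3, 2, -7)ᵀ.
Then v_1 = N · v_2 = (1, -1, -1, -1, 2)ᵀ.

Sanity check: (A − (2)·I) v_1 = (0, 0, 0, 0, 0)ᵀ = 0. ✓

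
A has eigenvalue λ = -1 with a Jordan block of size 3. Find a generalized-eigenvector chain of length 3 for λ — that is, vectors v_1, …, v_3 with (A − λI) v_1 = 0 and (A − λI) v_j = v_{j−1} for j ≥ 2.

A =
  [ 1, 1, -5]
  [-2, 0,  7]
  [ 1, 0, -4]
A Jordan chain for λ = -1 of length 3:
v_1 = (-3, 1, -1)ᵀ
v_2 = (2, -2, 1)ᵀ
v_3 = (1, 0, 0)ᵀ

Let N = A − (-1)·I. We want v_3 with N^3 v_3 = 0 but N^2 v_3 ≠ 0; then v_{j-1} := N · v_j for j = 3, …, 2.

Pick v_3 = (1, 0, 0)ᵀ.
Then v_2 = N · v_3 = (2, -2, 1)ᵀ.
Then v_1 = N · v_2 = (-3, 1, -1)ᵀ.

Sanity check: (A − (-1)·I) v_1 = (0, 0, 0)ᵀ = 0. ✓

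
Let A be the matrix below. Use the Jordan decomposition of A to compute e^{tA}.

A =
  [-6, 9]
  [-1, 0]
e^{tA} =
  [-3*t*exp(-3*t) + exp(-3*t), 9*t*exp(-3*t)]
  [-t*exp(-3*t), 3*t*exp(-3*t) + exp(-3*t)]

Strategy: write A = P · J · P⁻¹ where J is a Jordan canonical form, so e^{tA} = P · e^{tJ} · P⁻¹, and e^{tJ} can be computed block-by-block.

A has Jordan form
J =
  [-3,  1]
  [ 0, -3]
(up to reordering of blocks).

Per-block formulas:
  For a 2×2 Jordan block J_2(-3): exp(t · J_2(-3)) = e^(-3t)·(I + t·N), where N is the 2×2 nilpotent shift.

After assembling e^{tJ} and conjugating by P, we get:

e^{tA} =
  [-3*t*exp(-3*t) + exp(-3*t), 9*t*exp(-3*t)]
  [-t*exp(-3*t), 3*t*exp(-3*t) + exp(-3*t)]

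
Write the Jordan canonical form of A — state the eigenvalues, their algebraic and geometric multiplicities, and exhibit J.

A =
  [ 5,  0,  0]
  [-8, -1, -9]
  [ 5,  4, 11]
J_3(5)

The characteristic polynomial is
  det(x·I − A) = x^3 - 15*x^2 + 75*x - 125 = (x - 5)^3

Eigenvalues and multiplicities (the geometric multiplicity of λ is n − rank(A − λI), which equals the number of Jordan blocks for λ):
  λ = 5: algebraic multiplicity = 3, geometric multiplicity = 1

Determining the block sizes for each eigenvalue:
  λ = 5: one block (gm = 1), so the single block has size am = 3 → block sizes [3]

Assembling the blocks gives a Jordan form
J =
  [5, 1, 0]
  [0, 5, 1]
  [0, 0, 5]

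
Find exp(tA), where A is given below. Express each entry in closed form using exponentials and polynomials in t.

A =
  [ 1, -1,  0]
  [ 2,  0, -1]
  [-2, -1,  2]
e^{tA} =
  [-t^2*exp(t) + exp(t), t^2*exp(t)/2 - t*exp(t), t^2*exp(t)/2]
  [2*t*exp(t), -t*exp(t) + exp(t), -t*exp(t)]
  [-2*t^2*exp(t) - 2*t*exp(t), t^2*exp(t) - t*exp(t), t^2*exp(t) + t*exp(t) + exp(t)]

Strategy: write A = P · J · P⁻¹ where J is a Jordan canonical form, so e^{tA} = P · e^{tJ} · P⁻¹, and e^{tJ} can be computed block-by-block.

A has Jordan form
J =
  [1, 1, 0]
  [0, 1, 1]
  [0, 0, 1]
(up to reordering of blocks).

Per-block formulas:
  For a 3×3 Jordan block J_3(1): exp(t · J_3(1)) = e^(1t)·(I + t·N + (t^2/2)·N^2), where N is the 3×3 nilpotent shift.

After assembling e^{tJ} and conjugating by P, we get:

e^{tA} =
  [-t^2*exp(t) + exp(t), t^2*exp(t)/2 - t*exp(t), t^2*exp(t)/2]
  [2*t*exp(t), -t*exp(t) + exp(t), -t*exp(t)]
  [-2*t^2*exp(t) - 2*t*exp(t), t^2*exp(t) - t*exp(t), t^2*exp(t) + t*exp(t) + exp(t)]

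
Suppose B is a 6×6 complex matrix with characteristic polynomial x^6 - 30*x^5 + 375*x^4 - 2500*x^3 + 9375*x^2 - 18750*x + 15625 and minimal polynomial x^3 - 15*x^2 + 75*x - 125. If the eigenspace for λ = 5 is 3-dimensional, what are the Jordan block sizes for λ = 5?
Block sizes for λ = 5: [3, 2, 1]

Step 1 — from the characteristic polynomial, algebraic multiplicity of λ = 5 is 6. From dim ker(B − (5)·I) = 3, there are exactly 3 Jordan blocks for λ = 5.
Step 2 — from the minimal polynomial, the factor (x − 5)^3 tells us the largest block for λ = 5 has size 3.
Step 3 — with total size 6, 3 blocks, and largest block 3, the block sizes (in nonincreasing order) are [3, 2, 1].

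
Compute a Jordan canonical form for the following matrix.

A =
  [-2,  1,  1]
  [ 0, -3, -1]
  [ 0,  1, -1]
J_2(-2) ⊕ J_1(-2)

The characteristic polynomial is
  det(x·I − A) = x^3 + 6*x^2 + 12*x + 8 = (x + 2)^3

Eigenvalues and multiplicities (the geometric multiplicity of λ is n − rank(A − λI), which equals the number of Jordan blocks for λ):
  λ = -2: algebraic multiplicity = 3, geometric multiplicity = 2

Determining the block sizes for each eigenvalue:
  λ = -2: 2 blocks summing to 3 forces exactly one block of size 2 and the rest size 1 → block sizes [2, 1]

Assembling the blocks gives a Jordan form
J =
  [-2,  1,  0]
  [ 0, -2,  0]
  [ 0,  0, -2]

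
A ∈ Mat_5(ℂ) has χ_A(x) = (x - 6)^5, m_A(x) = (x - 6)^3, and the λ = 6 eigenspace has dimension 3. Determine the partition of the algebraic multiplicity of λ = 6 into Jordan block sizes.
Block sizes for λ = 6: [3, 1, 1]

Step 1 — from the characteristic polynomial, algebraic multiplicity of λ = 6 is 5. From dim ker(A − (6)·I) = 3, there are exactly 3 Jordan blocks for λ = 6.
Step 2 — from the minimal polynomial, the factor (x − 6)^3 tells us the largest block for λ = 6 has size 3.
Step 3 — with total size 5, 3 blocks, and largest block 3, the block sizes (in nonincreasing order) are [3, 1, 1].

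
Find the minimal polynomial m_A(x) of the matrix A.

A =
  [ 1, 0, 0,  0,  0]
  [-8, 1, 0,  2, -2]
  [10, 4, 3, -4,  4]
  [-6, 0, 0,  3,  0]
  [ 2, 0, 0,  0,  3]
x^2 - 4*x + 3

The characteristic polynomial is χ_A(x) = (x - 3)^3*(x - 1)^2, so the eigenvalues are known. The minimal polynomial is
  m_A(x) = Π_λ (x − λ)^{k_λ}
where k_λ is the size of the *largest* Jordan block for λ (equivalently, the smallest k with (A − λI)^k v = 0 for every generalised eigenvector v of λ).

  λ = 1: largest Jordan block has size 1, contributing (x − 1)
  λ = 3: largest Jordan block has size 1, contributing (x − 3)

So m_A(x) = (x - 3)*(x - 1) = x^2 - 4*x + 3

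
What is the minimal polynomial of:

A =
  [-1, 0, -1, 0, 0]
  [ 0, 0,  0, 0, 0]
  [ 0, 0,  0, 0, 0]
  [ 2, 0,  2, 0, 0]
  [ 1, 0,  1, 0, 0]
x^2 + x

The characteristic polynomial is χ_A(x) = x^4*(x + 1), so the eigenvalues are known. The minimal polynomial is
  m_A(x) = Π_λ (x − λ)^{k_λ}
where k_λ is the size of the *largest* Jordan block for λ (equivalently, the smallest k with (A − λI)^k v = 0 for every generalised eigenvector v of λ).

  λ = -1: largest Jordan block has size 1, contributing (x + 1)
  λ = 0: largest Jordan block has size 1, contributing (x − 0)

So m_A(x) = x*(x + 1) = x^2 + x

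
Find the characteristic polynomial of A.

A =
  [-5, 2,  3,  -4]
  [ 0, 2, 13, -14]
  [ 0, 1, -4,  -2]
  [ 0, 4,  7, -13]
x^4 + 20*x^3 + 150*x^2 + 500*x + 625

Expanding det(x·I − A) (e.g. by cofactor expansion or by noting that A is similar to its Jordan form J, which has the same characteristic polynomial as A) gives
  χ_A(x) = x^4 + 20*x^3 + 150*x^2 + 500*x + 625
which factors as (x + 5)^4. The eigenvalues (with algebraic multiplicities) are λ = -5 with multiplicity 4.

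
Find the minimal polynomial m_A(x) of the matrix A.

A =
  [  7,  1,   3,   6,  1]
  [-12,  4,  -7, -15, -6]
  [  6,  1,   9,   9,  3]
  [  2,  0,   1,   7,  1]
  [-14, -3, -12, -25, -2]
x^3 - 15*x^2 + 75*x - 125

The characteristic polynomial is χ_A(x) = (x - 5)^5, so the eigenvalues are known. The minimal polynomial is
  m_A(x) = Π_λ (x − λ)^{k_λ}
where k_λ is the size of the *largest* Jordan block for λ (equivalently, the smallest k with (A − λI)^k v = 0 for every generalised eigenvector v of λ).

  λ = 5: largest Jordan block has size 3, contributing (x − 5)^3

So m_A(x) = (x - 5)^3 = x^3 - 15*x^2 + 75*x - 125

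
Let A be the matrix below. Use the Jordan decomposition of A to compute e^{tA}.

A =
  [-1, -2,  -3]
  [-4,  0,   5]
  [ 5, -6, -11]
e^{tA} =
  [t^2*exp(-4*t) + 3*t*exp(-4*t) + exp(-4*t), 2*t^2*exp(-4*t) - 2*t*exp(-4*t), t^2*exp(-4*t) - 3*t*exp(-4*t)]
  [-3*t^2*exp(-4*t)/2 - 4*t*exp(-4*t), -3*t^2*exp(-4*t) + 4*t*exp(-4*t) + exp(-4*t), -3*t^2*exp(-4*t)/2 + 5*t*exp(-4*t)]
  [2*t^2*exp(-4*t) + 5*t*exp(-4*t), 4*t^2*exp(-4*t) - 6*t*exp(-4*t), 2*t^2*exp(-4*t) - 7*t*exp(-4*t) + exp(-4*t)]

Strategy: write A = P · J · P⁻¹ where J is a Jordan canonical form, so e^{tA} = P · e^{tJ} · P⁻¹, and e^{tJ} can be computed block-by-block.

A has Jordan form
J =
  [-4,  1,  0]
  [ 0, -4,  1]
  [ 0,  0, -4]
(up to reordering of blocks).

Per-block formulas:
  For a 3×3 Jordan block J_3(-4): exp(t · J_3(-4)) = e^(-4t)·(I + t·N + (t^2/2)·N^2), where N is the 3×3 nilpotent shift.

After assembling e^{tJ} and conjugating by P, we get:

e^{tA} =
  [t^2*exp(-4*t) + 3*t*exp(-4*t) + exp(-4*t), 2*t^2*exp(-4*t) - 2*t*exp(-4*t), t^2*exp(-4*t) - 3*t*exp(-4*t)]
  [-3*t^2*exp(-4*t)/2 - 4*t*exp(-4*t), -3*t^2*exp(-4*t) + 4*t*exp(-4*t) + exp(-4*t), -3*t^2*exp(-4*t)/2 + 5*t*exp(-4*t)]
  [2*t^2*exp(-4*t) + 5*t*exp(-4*t), 4*t^2*exp(-4*t) - 6*t*exp(-4*t), 2*t^2*exp(-4*t) - 7*t*exp(-4*t) + exp(-4*t)]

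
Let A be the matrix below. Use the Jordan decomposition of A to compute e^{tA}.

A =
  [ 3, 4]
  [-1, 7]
e^{tA} =
  [-2*t*exp(5*t) + exp(5*t), 4*t*exp(5*t)]
  [-t*exp(5*t), 2*t*exp(5*t) + exp(5*t)]

Strategy: write A = P · J · P⁻¹ where J is a Jordan canonical form, so e^{tA} = P · e^{tJ} · P⁻¹, and e^{tJ} can be computed block-by-block.

A has Jordan form
J =
  [5, 1]
  [0, 5]
(up to reordering of blocks).

Per-block formulas:
  For a 2×2 Jordan block J_2(5): exp(t · J_2(5)) = e^(5t)·(I + t·N), where N is the 2×2 nilpotent shift.

After assembling e^{tJ} and conjugating by P, we get:

e^{tA} =
  [-2*t*exp(5*t) + exp(5*t), 4*t*exp(5*t)]
  [-t*exp(5*t), 2*t*exp(5*t) + exp(5*t)]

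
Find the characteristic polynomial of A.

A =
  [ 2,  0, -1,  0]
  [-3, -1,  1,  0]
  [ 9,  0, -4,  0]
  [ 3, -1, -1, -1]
x^4 + 4*x^3 + 6*x^2 + 4*x + 1

Expanding det(x·I − A) (e.g. by cofactor expansion or by noting that A is similar to its Jordan form J, which has the same characteristic polynomial as A) gives
  χ_A(x) = x^4 + 4*x^3 + 6*x^2 + 4*x + 1
which factors as (x + 1)^4. The eigenvalues (with algebraic multiplicities) are λ = -1 with multiplicity 4.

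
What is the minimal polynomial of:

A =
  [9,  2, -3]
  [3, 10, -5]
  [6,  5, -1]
x^3 - 18*x^2 + 108*x - 216

The characteristic polynomial is χ_A(x) = (x - 6)^3, so the eigenvalues are known. The minimal polynomial is
  m_A(x) = Π_λ (x − λ)^{k_λ}
where k_λ is the size of the *largest* Jordan block for λ (equivalently, the smallest k with (A − λI)^k v = 0 for every generalised eigenvector v of λ).

  λ = 6: largest Jordan block has size 3, contributing (x − 6)^3

So m_A(x) = (x - 6)^3 = x^3 - 18*x^2 + 108*x - 216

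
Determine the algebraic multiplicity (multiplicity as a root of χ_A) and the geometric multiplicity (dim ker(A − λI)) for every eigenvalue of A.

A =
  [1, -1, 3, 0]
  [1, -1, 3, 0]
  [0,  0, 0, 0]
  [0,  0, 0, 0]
λ = 0: alg = 4, geom = 3

Step 1 — factor the characteristic polynomial to read off the algebraic multiplicities:
  χ_A(x) = x^4

Step 2 — compute geometric multiplicities via the rank-nullity identity g(λ) = n − rank(A − λI):
  rank(A − (0)·I) = 1, so dim ker(A − (0)·I) = n − 1 = 3

Summary:
  λ = 0: algebraic multiplicity = 4, geometric multiplicity = 3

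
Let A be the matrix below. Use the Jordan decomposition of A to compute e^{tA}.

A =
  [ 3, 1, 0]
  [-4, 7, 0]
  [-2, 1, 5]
e^{tA} =
  [-2*t*exp(5*t) + exp(5*t), t*exp(5*t), 0]
  [-4*t*exp(5*t), 2*t*exp(5*t) + exp(5*t), 0]
  [-2*t*exp(5*t), t*exp(5*t), exp(5*t)]

Strategy: write A = P · J · P⁻¹ where J is a Jordan canonical form, so e^{tA} = P · e^{tJ} · P⁻¹, and e^{tJ} can be computed block-by-block.

A has Jordan form
J =
  [5, 1, 0]
  [0, 5, 0]
  [0, 0, 5]
(up to reordering of blocks).

Per-block formulas:
  For a 1×1 block at λ = 5: exp(t · [5]) = [e^(5t)].
  For a 2×2 Jordan block J_2(5): exp(t · J_2(5)) = e^(5t)·(I + t·N), where N is the 2×2 nilpotent shift.

After assembling e^{tJ} and conjugating by P, we get:

e^{tA} =
  [-2*t*exp(5*t) + exp(5*t), t*exp(5*t), 0]
  [-4*t*exp(5*t), 2*t*exp(5*t) + exp(5*t), 0]
  [-2*t*exp(5*t), t*exp(5*t), exp(5*t)]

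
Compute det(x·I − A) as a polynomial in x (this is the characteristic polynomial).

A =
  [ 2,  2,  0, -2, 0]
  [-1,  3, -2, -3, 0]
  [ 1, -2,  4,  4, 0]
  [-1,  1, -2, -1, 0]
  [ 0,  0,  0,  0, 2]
x^5 - 10*x^4 + 40*x^3 - 80*x^2 + 80*x - 32

Expanding det(x·I − A) (e.g. by cofactor expansion or by noting that A is similar to its Jordan form J, which has the same characteristic polynomial as A) gives
  χ_A(x) = x^5 - 10*x^4 + 40*x^3 - 80*x^2 + 80*x - 32
which factors as (x - 2)^5. The eigenvalues (with algebraic multiplicities) are λ = 2 with multiplicity 5.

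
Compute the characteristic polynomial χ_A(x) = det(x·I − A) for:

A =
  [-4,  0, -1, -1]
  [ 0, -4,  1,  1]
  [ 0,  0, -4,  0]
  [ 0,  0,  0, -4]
x^4 + 16*x^3 + 96*x^2 + 256*x + 256

Expanding det(x·I − A) (e.g. by cofactor expansion or by noting that A is similar to its Jordan form J, which has the same characteristic polynomial as A) gives
  χ_A(x) = x^4 + 16*x^3 + 96*x^2 + 256*x + 256
which factors as (x + 4)^4. The eigenvalues (with algebraic multiplicities) are λ = -4 with multiplicity 4.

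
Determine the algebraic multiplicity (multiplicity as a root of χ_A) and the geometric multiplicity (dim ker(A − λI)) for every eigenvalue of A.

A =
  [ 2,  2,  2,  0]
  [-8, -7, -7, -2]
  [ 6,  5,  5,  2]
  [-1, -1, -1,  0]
λ = 0: alg = 4, geom = 2

Step 1 — factor the characteristic polynomial to read off the algebraic multiplicities:
  χ_A(x) = x^4

Step 2 — compute geometric multiplicities via the rank-nullity identity g(λ) = n − rank(A − λI):
  rank(A − (0)·I) = 2, so dim ker(A − (0)·I) = n − 2 = 2

Summary:
  λ = 0: algebraic multiplicity = 4, geometric multiplicity = 2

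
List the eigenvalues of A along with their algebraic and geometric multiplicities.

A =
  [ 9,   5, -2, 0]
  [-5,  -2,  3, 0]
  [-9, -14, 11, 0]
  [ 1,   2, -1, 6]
λ = 6: alg = 4, geom = 2

Step 1 — factor the characteristic polynomial to read off the algebraic multiplicities:
  χ_A(x) = (x - 6)^4

Step 2 — compute geometric multiplicities via the rank-nullity identity g(λ) = n − rank(A − λI):
  rank(A − (6)·I) = 2, so dim ker(A − (6)·I) = n − 2 = 2

Summary:
  λ = 6: algebraic multiplicity = 4, geometric multiplicity = 2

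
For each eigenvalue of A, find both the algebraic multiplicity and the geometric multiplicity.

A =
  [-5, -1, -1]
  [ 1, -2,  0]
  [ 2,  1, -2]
λ = -3: alg = 3, geom = 1

Step 1 — factor the characteristic polynomial to read off the algebraic multiplicities:
  χ_A(x) = (x + 3)^3

Step 2 — compute geometric multiplicities via the rank-nullity identity g(λ) = n − rank(A − λI):
  rank(A − (-3)·I) = 2, so dim ker(A − (-3)·I) = n − 2 = 1

Summary:
  λ = -3: algebraic multiplicity = 3, geometric multiplicity = 1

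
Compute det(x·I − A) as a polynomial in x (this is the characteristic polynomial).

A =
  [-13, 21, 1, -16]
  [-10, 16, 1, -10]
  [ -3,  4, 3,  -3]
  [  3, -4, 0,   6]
x^4 - 12*x^3 + 54*x^2 - 108*x + 81

Expanding det(x·I − A) (e.g. by cofactor expansion or by noting that A is similar to its Jordan form J, which has the same characteristic polynomial as A) gives
  χ_A(x) = x^4 - 12*x^3 + 54*x^2 - 108*x + 81
which factors as (x - 3)^4. The eigenvalues (with algebraic multiplicities) are λ = 3 with multiplicity 4.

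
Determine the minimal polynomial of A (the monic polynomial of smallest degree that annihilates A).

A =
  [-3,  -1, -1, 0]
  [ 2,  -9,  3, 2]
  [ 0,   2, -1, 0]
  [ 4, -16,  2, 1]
x^3 + 9*x^2 + 27*x + 27

The characteristic polynomial is χ_A(x) = (x + 3)^4, so the eigenvalues are known. The minimal polynomial is
  m_A(x) = Π_λ (x − λ)^{k_λ}
where k_λ is the size of the *largest* Jordan block for λ (equivalently, the smallest k with (A − λI)^k v = 0 for every generalised eigenvector v of λ).

  λ = -3: largest Jordan block has size 3, contributing (x + 3)^3

So m_A(x) = (x + 3)^3 = x^3 + 9*x^2 + 27*x + 27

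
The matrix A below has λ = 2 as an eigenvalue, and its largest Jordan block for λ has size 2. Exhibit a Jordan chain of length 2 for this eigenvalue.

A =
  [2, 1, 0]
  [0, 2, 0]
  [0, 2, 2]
A Jordan chain for λ = 2 of length 2:
v_1 = (1, 0, 2)ᵀ
v_2 = (0, 1, 0)ᵀ

Let N = A − (2)·I. We want v_2 with N^2 v_2 = 0 but N^1 v_2 ≠ 0; then v_{j-1} := N · v_j for j = 2, …, 2.

Pick v_2 = (0, 1, 0)ᵀ.
Then v_1 = N · v_2 = (1, 0, 2)ᵀ.

Sanity check: (A − (2)·I) v_1 = (0, 0, 0)ᵀ = 0. ✓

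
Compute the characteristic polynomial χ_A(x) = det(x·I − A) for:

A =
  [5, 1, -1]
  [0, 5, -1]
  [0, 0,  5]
x^3 - 15*x^2 + 75*x - 125

Expanding det(x·I − A) (e.g. by cofactor expansion or by noting that A is similar to its Jordan form J, which has the same characteristic polynomial as A) gives
  χ_A(x) = x^3 - 15*x^2 + 75*x - 125
which factors as (x - 5)^3. The eigenvalues (with algebraic multiplicities) are λ = 5 with multiplicity 3.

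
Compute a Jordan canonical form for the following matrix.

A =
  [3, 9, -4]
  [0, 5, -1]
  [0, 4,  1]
J_3(3)

The characteristic polynomial is
  det(x·I − A) = x^3 - 9*x^2 + 27*x - 27 = (x - 3)^3

Eigenvalues and multiplicities (the geometric multiplicity of λ is n − rank(A − λI), which equals the number of Jordan blocks for λ):
  λ = 3: algebraic multiplicity = 3, geometric multiplicity = 1

Determining the block sizes for each eigenvalue:
  λ = 3: one block (gm = 1), so the single block has size am = 3 → block sizes [3]

Assembling the blocks gives a Jordan form
J =
  [3, 1, 0]
  [0, 3, 1]
  [0, 0, 3]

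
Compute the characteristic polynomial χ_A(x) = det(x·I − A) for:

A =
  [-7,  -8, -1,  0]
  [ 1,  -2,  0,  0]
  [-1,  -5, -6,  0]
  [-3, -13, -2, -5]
x^4 + 20*x^3 + 150*x^2 + 500*x + 625

Expanding det(x·I − A) (e.g. by cofactor expansion or by noting that A is similar to its Jordan form J, which has the same characteristic polynomial as A) gives
  χ_A(x) = x^4 + 20*x^3 + 150*x^2 + 500*x + 625
which factors as (x + 5)^4. The eigenvalues (with algebraic multiplicities) are λ = -5 with multiplicity 4.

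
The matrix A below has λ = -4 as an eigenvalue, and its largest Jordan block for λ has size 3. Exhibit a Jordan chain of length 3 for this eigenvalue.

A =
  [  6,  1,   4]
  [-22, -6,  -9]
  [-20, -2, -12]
A Jordan chain for λ = -4 of length 3:
v_1 = (-2, 4, 4)ᵀ
v_2 = (10, -22, -20)ᵀ
v_3 = (1, 0, 0)ᵀ

Let N = A − (-4)·I. We want v_3 with N^3 v_3 = 0 but N^2 v_3 ≠ 0; then v_{j-1} := N · v_j for j = 3, …, 2.

Pick v_3 = (1, 0, 0)ᵀ.
Then v_2 = N · v_3 = (10, -22, -20)ᵀ.
Then v_1 = N · v_2 = (-2, 4, 4)ᵀ.

Sanity check: (A − (-4)·I) v_1 = (0, 0, 0)ᵀ = 0. ✓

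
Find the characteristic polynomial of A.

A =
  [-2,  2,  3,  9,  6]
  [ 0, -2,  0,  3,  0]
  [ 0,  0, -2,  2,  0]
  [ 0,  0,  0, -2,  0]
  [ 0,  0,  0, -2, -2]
x^5 + 10*x^4 + 40*x^3 + 80*x^2 + 80*x + 32

Expanding det(x·I − A) (e.g. by cofactor expansion or by noting that A is similar to its Jordan form J, which has the same characteristic polynomial as A) gives
  χ_A(x) = x^5 + 10*x^4 + 40*x^3 + 80*x^2 + 80*x + 32
which factors as (x + 2)^5. The eigenvalues (with algebraic multiplicities) are λ = -2 with multiplicity 5.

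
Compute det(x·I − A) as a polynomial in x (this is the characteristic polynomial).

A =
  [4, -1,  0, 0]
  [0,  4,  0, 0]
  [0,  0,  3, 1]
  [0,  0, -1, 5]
x^4 - 16*x^3 + 96*x^2 - 256*x + 256

Expanding det(x·I − A) (e.g. by cofactor expansion or by noting that A is similar to its Jordan form J, which has the same characteristic polynomial as A) gives
  χ_A(x) = x^4 - 16*x^3 + 96*x^2 - 256*x + 256
which factors as (x - 4)^4. The eigenvalues (with algebraic multiplicities) are λ = 4 with multiplicity 4.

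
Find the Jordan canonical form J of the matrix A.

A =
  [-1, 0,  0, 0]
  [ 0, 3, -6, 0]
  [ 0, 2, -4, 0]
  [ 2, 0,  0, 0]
J_1(-1) ⊕ J_1(-1) ⊕ J_1(0) ⊕ J_1(0)

The characteristic polynomial is
  det(x·I − A) = x^4 + 2*x^3 + x^2 = x^2*(x + 1)^2

Eigenvalues and multiplicities (the geometric multiplicity of λ is n − rank(A − λI), which equals the number of Jordan blocks for λ):
  λ = -1: algebraic multiplicity = 2, geometric multiplicity = 2
  λ = 0: algebraic multiplicity = 2, geometric multiplicity = 2

Determining the block sizes for each eigenvalue:
  λ = -1: gm = am = 2, so every block has size 1 → block sizes [1, 1]
  λ = 0: gm = am = 2, so every block has size 1 → block sizes [1, 1]

Assembling the blocks gives a Jordan form
J =
  [-1,  0, 0, 0]
  [ 0, -1, 0, 0]
  [ 0,  0, 0, 0]
  [ 0,  0, 0, 0]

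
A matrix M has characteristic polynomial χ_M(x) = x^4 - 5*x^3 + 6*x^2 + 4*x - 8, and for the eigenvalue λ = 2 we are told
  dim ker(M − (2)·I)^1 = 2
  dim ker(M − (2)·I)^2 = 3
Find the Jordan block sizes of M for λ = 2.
Block sizes for λ = 2: [2, 1]

From the dimensions of kernels of powers, the number of Jordan blocks of size at least j is d_j − d_{j−1} where d_j = dim ker(N^j) (with d_0 = 0). Computing the differences gives [2, 1].
The number of blocks of size exactly k is (#blocks of size ≥ k) − (#blocks of size ≥ k + 1), so the partition is: 1 block(s) of size 1, 1 block(s) of size 2.
In nonincreasing order the block sizes are [2, 1].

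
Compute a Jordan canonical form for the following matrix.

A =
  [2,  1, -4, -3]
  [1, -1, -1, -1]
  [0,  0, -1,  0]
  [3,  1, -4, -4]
J_3(-1) ⊕ J_1(-1)

The characteristic polynomial is
  det(x·I − A) = x^4 + 4*x^3 + 6*x^2 + 4*x + 1 = (x + 1)^4

Eigenvalues and multiplicities (the geometric multiplicity of λ is n − rank(A − λI), which equals the number of Jordan blocks for λ):
  λ = -1: algebraic multiplicity = 4, geometric multiplicity = 2

Determining the block sizes for each eigenvalue:
  λ = -1: with am = 4 and gm = 2, the partition is not yet determined (e.g. several partitions of 4 into 2 parts exist). Let N = A − (-1)·I. Computing rank(N^1) = 2, rank(N^2) = 1, rank(N^3) = 0; the number of blocks of size ≥ j is rank(N^{j−1}) − rank(N^j), giving [2, 1, 1]. So we have 1 block(s) of size 3, 1 block(s) of size 1 → block sizes [3, 1]

Assembling the blocks gives a Jordan form
J =
  [-1,  1,  0,  0]
  [ 0, -1,  1,  0]
  [ 0,  0, -1,  0]
  [ 0,  0,  0, -1]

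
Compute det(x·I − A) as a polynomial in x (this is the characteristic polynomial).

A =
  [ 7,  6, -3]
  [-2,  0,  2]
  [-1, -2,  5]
x^3 - 12*x^2 + 48*x - 64

Expanding det(x·I − A) (e.g. by cofactor expansion or by noting that A is similar to its Jordan form J, which has the same characteristic polynomial as A) gives
  χ_A(x) = x^3 - 12*x^2 + 48*x - 64
which factors as (x - 4)^3. The eigenvalues (with algebraic multiplicities) are λ = 4 with multiplicity 3.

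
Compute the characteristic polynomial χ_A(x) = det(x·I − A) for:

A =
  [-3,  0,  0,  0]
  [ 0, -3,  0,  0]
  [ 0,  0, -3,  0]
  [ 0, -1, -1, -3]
x^4 + 12*x^3 + 54*x^2 + 108*x + 81

Expanding det(x·I − A) (e.g. by cofactor expansion or by noting that A is similar to its Jordan form J, which has the same characteristic polynomial as A) gives
  χ_A(x) = x^4 + 12*x^3 + 54*x^2 + 108*x + 81
which factors as (x + 3)^4. The eigenvalues (with algebraic multiplicities) are λ = -3 with multiplicity 4.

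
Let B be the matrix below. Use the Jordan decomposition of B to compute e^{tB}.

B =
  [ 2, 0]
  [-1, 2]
e^{tB} =
  [exp(2*t), 0]
  [-t*exp(2*t), exp(2*t)]

Strategy: write B = P · J · P⁻¹ where J is a Jordan canonical form, so e^{tB} = P · e^{tJ} · P⁻¹, and e^{tJ} can be computed block-by-block.

B has Jordan form
J =
  [2, 1]
  [0, 2]
(up to reordering of blocks).

Per-block formulas:
  For a 2×2 Jordan block J_2(2): exp(t · J_2(2)) = e^(2t)·(I + t·N), where N is the 2×2 nilpotent shift.

After assembling e^{tJ} and conjugating by P, we get:

e^{tB} =
  [exp(2*t), 0]
  [-t*exp(2*t), exp(2*t)]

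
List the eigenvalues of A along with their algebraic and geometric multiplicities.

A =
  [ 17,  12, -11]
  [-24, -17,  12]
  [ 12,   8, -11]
λ = -5: alg = 2, geom = 1; λ = -1: alg = 1, geom = 1

Step 1 — factor the characteristic polynomial to read off the algebraic multiplicities:
  χ_A(x) = (x + 1)*(x + 5)^2

Step 2 — compute geometric multiplicities via the rank-nullity identity g(λ) = n − rank(A − λI):
  rank(A − (-5)·I) = 2, so dim ker(A − (-5)·I) = n − 2 = 1
  rank(A − (-1)·I) = 2, so dim ker(A − (-1)·I) = n − 2 = 1

Summary:
  λ = -5: algebraic multiplicity = 2, geometric multiplicity = 1
  λ = -1: algebraic multiplicity = 1, geometric multiplicity = 1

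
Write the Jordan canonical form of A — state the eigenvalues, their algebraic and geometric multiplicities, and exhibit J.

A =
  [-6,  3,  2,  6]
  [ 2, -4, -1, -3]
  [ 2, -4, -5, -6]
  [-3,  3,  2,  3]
J_3(-3) ⊕ J_1(-3)

The characteristic polynomial is
  det(x·I − A) = x^4 + 12*x^3 + 54*x^2 + 108*x + 81 = (x + 3)^4

Eigenvalues and multiplicities (the geometric multiplicity of λ is n − rank(A − λI), which equals the number of Jordan blocks for λ):
  λ = -3: algebraic multiplicity = 4, geometric multiplicity = 2

Determining the block sizes for each eigenvalue:
  λ = -3: with am = 4 and gm = 2, the partition is not yet determined (e.g. several partitions of 4 into 2 parts exist). Let N = A − (-3)·I. Computing rank(N^1) = 2, rank(N^2) = 1, rank(N^3) = 0; the number of blocks of size ≥ j is rank(N^{j−1}) − rank(N^j), giving [2, 1, 1]. So we have 1 block(s) of size 3, 1 block(s) of size 1 → block sizes [3, 1]

Assembling the blocks gives a Jordan form
J =
  [-3,  1,  0,  0]
  [ 0, -3,  1,  0]
  [ 0,  0, -3,  0]
  [ 0,  0,  0, -3]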